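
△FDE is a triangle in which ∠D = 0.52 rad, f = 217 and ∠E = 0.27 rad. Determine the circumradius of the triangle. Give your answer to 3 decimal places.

R ≈ 152.741

The third angle is ∠F = π − ∠D − ∠E = 2.352 rad.
Law of sines: d = f·sin D/sin F ≈ 151.79.
Law of sines: e = f·sin E/sin F ≈ 81.482.
Circumradius = f/(2 sin F) ≈ 152.74.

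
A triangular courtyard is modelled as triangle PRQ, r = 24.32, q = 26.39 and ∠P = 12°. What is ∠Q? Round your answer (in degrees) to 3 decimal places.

∠Q ≈ 105.225°

By the law of cosines, p² = r² + q² − 2·r·q·cos P = 32.335, so p ≈ 5.6864.
Law of cosines again: cos Q = (p² + r² − q²)/(2·p·r) ≈ -0.26261, so ∠Q ≈ 105.23°.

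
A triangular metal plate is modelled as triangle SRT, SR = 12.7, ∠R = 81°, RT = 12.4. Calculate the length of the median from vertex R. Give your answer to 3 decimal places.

m_R ≈ 9.544

By the law of cosines, TS² = SR² + RT² − 2·SR·RT·cos R = 265.78, so TS ≈ 16.303.
Median from R: ½√(2·SR² + 2·RT² − TS²) ≈ 9.5436.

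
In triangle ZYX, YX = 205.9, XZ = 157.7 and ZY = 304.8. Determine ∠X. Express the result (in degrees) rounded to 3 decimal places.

By the law of cosines, cos X = (YX² + XZ² − ZY²) / (2·YX·XZ) ≈ -0.39480, so ∠X ≈ 113.25°.

113.254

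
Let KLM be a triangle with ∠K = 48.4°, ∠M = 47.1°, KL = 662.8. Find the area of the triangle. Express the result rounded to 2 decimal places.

The third angle is ∠L = 180° − ∠M − ∠K = 84.50°.
Law of sines: LM = KL·sin K/sin M ≈ 676.6.
Law of sines: MK = KL·sin L/sin M ≈ 900.63.
Area = ½·KL·LM·sin L ≈ 2.2319e+05.

area ≈ 223193.87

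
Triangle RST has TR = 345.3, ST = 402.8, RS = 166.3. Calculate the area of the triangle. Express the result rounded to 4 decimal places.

Semiperimeter s = (402.8 + 345.3 + 166.3)/2 = 457.2.
Heron's formula: area = √(457.2·54.4·111.9·290.9) ≈ 28454.

area ≈ 28453.7469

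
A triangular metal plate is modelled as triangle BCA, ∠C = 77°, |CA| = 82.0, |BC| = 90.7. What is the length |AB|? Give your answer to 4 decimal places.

107.7237

By the law of cosines, |AB|² = |BC|² + |CA|² − 2·|BC|·|CA|·cos C = 11604, so |AB| ≈ 107.72.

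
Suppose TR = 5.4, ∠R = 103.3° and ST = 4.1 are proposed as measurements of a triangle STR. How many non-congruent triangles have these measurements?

TR·sin R = 5.4·sin(103.3°) ≈ 5.255.
Since ∠R is not acute, a triangle exists only if ST > TR; here ST ≤ TR, so there is no triangle.

0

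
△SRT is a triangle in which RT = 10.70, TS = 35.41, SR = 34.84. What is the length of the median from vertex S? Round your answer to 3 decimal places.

Median from S: ½√(2·TS² + 2·SR² − RT²) ≈ 34.716.

34.716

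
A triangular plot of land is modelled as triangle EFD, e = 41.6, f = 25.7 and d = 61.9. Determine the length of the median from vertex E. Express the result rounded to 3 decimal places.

Median from E: ½√(2·f² + 2·d² − e²) ≈ 42.584.

42.584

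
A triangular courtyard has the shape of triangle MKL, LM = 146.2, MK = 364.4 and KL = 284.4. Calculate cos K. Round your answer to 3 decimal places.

By the law of cosines, cos K = (MK² + KL² − LM²) / (2·MK·KL) ≈ 0.92775, so ∠K ≈ 0.3824 rad.

cos K ≈ 0.928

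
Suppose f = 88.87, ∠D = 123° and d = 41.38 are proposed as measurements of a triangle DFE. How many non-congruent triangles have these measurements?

0

f·sin D = 88.87·sin(123°) ≈ 74.53.
Since ∠D is not acute, a triangle exists only if d > f; here d ≤ f, so there is no triangle.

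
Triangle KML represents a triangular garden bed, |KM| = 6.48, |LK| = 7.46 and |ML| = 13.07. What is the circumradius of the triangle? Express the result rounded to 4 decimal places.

By the law of cosines, cos K = (|LK|² + |KM|² − |ML|²) / (2·|LK|·|KM|) ≈ -0.75695, so ∠K ≈ 139.20°.
Circumradius = |ML|/(2 sin K) ≈ 10.

R ≈ 10.0004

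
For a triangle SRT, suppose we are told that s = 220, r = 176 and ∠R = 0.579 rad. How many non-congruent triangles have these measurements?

s·sin R = 220·sin(0.579 rad) ≈ 120.4.
Since s sin R < r < s (120.4 < 176 < 220), two triangles exist.

2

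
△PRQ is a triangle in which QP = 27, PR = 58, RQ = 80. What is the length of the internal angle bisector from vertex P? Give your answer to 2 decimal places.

By the law of cosines, cos P = (QP² + PR² − RQ²) / (2·QP·PR) ≈ -0.73659, so ∠P ≈ 137.44°.
The bisector from P has length 2·QP·PR·cos(∠P/2)/(QP+PR) ≈ 13.372.

13.37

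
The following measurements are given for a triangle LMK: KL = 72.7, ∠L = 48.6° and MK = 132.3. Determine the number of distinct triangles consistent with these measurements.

1

KL·sin L = 72.7·sin(48.6°) ≈ 54.53.
Since MK ≥ KL, exactly one triangle exists.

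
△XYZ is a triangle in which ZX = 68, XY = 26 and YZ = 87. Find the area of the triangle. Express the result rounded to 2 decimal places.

Semiperimeter s = (87 + 68 + 26)/2 = 90.5.
Heron's formula: area = √(90.5·3.5·22.5·64.5) ≈ 678.

678.00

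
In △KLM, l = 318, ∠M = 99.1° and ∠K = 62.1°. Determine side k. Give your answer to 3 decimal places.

The third angle is ∠L = 180° − ∠M − ∠K = 18.80°.
Law of sines: k = l·sin K/sin L ≈ 872.07.

872.068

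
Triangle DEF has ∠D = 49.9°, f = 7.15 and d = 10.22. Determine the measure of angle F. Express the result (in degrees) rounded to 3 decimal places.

∠F ≈ 32.354°

Law of sines: sin F = f·sin D/d ≈ 0.53515.
Since d ≥ f, only the acute value applies: ∠F ≈ 32.35°.
Then ∠E = 180° − ∠D − ∠F ≈ 97.75°.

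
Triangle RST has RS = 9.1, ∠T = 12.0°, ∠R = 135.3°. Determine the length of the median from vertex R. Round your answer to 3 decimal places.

The third angle is ∠S = 180° − ∠T − ∠R = 32.70°.
Law of sines: ST = RS·sin R/sin T ≈ 30.787.
Law of sines: TR = RS·sin S/sin T ≈ 23.646.
Median from R: ½√(2·TR² + 2·RS² − ST²) ≈ 9.1656.

9.166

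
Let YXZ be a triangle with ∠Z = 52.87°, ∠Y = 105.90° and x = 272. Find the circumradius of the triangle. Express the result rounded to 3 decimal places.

R ≈ 375.574

The third angle is ∠X = 180° − ∠Z − ∠Y = 21.23°.
Law of sines: y = x·sin Y/sin X ≈ 722.41.
Law of sines: z = x·sin Z/sin X ≈ 598.87.
Circumradius = x/(2 sin X) ≈ 375.57.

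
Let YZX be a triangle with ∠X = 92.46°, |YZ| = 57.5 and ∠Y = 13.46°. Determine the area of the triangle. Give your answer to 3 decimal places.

370.375

The third angle is ∠Z = 180° − ∠X − ∠Y = 74.08°.
Law of sines: |ZX| = |YZ|·sin Y/sin X ≈ 13.396.
Law of sines: |XY| = |YZ|·sin Z/sin X ≈ 55.346.
Area = ½·|YZ|·|ZX|·sin Z ≈ 370.37.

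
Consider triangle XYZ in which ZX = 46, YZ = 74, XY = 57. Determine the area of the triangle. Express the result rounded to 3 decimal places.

Semiperimeter s = (74 + 46 + 57)/2 = 88.5.
Heron's formula: area = √(88.5·14.5·42.5·31.5) ≈ 1310.7.

area ≈ 1310.706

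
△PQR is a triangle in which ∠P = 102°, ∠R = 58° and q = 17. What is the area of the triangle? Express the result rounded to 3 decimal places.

350.462

The third angle is ∠Q = 180° − ∠R − ∠P = 20.00°.
Law of sines: p = q·sin P/sin Q ≈ 48.619.
Law of sines: r = q·sin R/sin Q ≈ 42.152.
Area = ½·q·p·sin R ≈ 350.46.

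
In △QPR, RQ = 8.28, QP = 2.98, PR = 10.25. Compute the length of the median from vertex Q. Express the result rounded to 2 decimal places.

Median from Q: ½√(2·RQ² + 2·QP² − PR²) ≈ 3.529.

m_Q ≈ 3.53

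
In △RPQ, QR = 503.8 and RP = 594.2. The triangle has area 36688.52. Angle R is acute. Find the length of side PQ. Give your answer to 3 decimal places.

From area = ½·QR·RP·sin R, we get sin R = 2·area/(QR·RP) ≈ 0.24511.
Taking the acute solution, ∠R ≈ 14.19°.
Law of cosines then gives PQ ≈ 162.59.

162.593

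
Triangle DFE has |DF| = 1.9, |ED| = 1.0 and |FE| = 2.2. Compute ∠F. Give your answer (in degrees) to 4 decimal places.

26.9821

By the law of cosines, cos F = (|DF|² + |FE|² − |ED|²) / (2·|DF|·|FE|) ≈ 0.89115, so ∠F ≈ 26.98°.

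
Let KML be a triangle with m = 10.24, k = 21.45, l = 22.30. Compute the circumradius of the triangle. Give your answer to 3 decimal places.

By the law of cosines, cos K = (m² + l² − k²) / (2·m·l) ≈ 0.31102, so ∠K ≈ 71.88°.
Circumradius = k/(2 sin K) ≈ 11.285.

R ≈ 11.285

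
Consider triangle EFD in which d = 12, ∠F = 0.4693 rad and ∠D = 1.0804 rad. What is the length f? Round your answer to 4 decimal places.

The third angle is ∠E = π − ∠F − ∠D = 1.5919 rad.
Law of sines: f = d·sin F/sin D ≈ 6.1522.

6.1522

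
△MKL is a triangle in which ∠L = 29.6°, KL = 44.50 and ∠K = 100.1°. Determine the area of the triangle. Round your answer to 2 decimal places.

The third angle is ∠M = 180° − ∠K − ∠L = 50.30°.
Law of sines: LM = KL·sin K/sin M ≈ 56.941.
Law of sines: MK = KL·sin L/sin M ≈ 28.568.
Area = ½·KL·LM·sin L ≈ 625.79.

area ≈ 625.79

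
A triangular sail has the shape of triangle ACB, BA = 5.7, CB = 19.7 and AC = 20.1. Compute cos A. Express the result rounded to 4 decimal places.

0.2113

By the law of cosines, cos A = (BA² + AC² − CB²) / (2·BA·AC) ≈ 0.21127, so ∠A ≈ 77.80°.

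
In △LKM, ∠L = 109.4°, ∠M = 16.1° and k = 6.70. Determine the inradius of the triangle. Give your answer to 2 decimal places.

r ≈ 0.86

The third angle is ∠K = 180° − ∠M − ∠L = 54.50°.
Law of sines: l = k·sin L/sin K ≈ 7.7625.
Law of sines: m = k·sin M/sin K ≈ 2.2822.
Area = ½·k·l·sin M ≈ 7.2114.
Semiperimeter s = (7.7625+6.7+2.2822)/2 = 8.3724.
Inradius = area/s = 7.2114/8.3724 ≈ 0.86133.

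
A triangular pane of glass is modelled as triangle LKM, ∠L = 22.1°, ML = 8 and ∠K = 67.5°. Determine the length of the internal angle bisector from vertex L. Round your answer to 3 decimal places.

8.162

The third angle is ∠M = 180° − ∠L − ∠K = 90.40°.
Law of sines: KM = ML·sin L/sin K ≈ 3.2578.
Law of sines: LK = ML·sin M/sin K ≈ 8.6589.
The bisector from L has length 2·ML·LK·cos(∠L/2)/(ML+LK) ≈ 8.1622.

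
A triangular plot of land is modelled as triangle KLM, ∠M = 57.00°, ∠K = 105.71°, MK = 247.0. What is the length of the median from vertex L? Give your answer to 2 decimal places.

The third angle is ∠L = 180° − ∠M − ∠K = 17.29°.
Law of sines: LM = MK·sin K/sin L ≈ 800.02.
Law of sines: KL = MK·sin M/sin L ≈ 696.99.
Median from L: ½√(2·KL² + 2·LM² − MK²) ≈ 740.04.

m_L ≈ 740.04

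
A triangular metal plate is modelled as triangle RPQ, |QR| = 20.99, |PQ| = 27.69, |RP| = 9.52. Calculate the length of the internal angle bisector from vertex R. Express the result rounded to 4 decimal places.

By the law of cosines, cos R = (|QR|² + |RP|² − |PQ|²) / (2·|QR|·|RP|) ≈ -0.58933, so ∠R ≈ 126.11°.
The bisector from R has length 2·|QR|·|RP|·cos(∠R/2)/(|QR|+|RP|) ≈ 5.9357.

t_R ≈ 5.9357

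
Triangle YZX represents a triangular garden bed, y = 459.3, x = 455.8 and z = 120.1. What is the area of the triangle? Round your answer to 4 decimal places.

area ≈ 27226.6504

Semiperimeter s = (459.3 + 120.1 + 455.8)/2 = 517.6.
Heron's formula: area = √(517.6·58.3·397.5·61.8) ≈ 27227.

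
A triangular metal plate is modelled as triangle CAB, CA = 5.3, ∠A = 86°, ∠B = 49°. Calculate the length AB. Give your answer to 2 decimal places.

The third angle is ∠C = 180° − ∠A − ∠B = 45.00°.
Law of sines: AB = CA·sin C/sin B ≈ 4.9657.

4.97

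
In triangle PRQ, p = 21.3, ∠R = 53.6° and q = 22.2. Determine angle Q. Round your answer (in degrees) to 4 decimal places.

65.5454

By the law of cosines, r² = q² + p² − 2·q·p·cos R = 385.32, so r ≈ 19.63.
Law of cosines again: cos Q = (p² + r² − q²)/(2·p·r) ≈ 0.41397, so ∠Q ≈ 65.55°.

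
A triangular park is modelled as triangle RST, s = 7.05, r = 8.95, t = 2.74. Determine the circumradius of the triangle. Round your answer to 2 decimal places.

5.56

By the law of cosines, cos R = (s² + t² − r²) / (2·s·t) ≈ -0.59255, so ∠R ≈ 126.34°.
Circumradius = r/(2 sin R) ≈ 5.5553.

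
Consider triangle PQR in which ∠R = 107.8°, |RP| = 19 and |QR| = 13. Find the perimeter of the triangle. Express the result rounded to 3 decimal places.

perimeter ≈ 58.096

By the law of cosines, |PQ|² = |QR|² + |RP|² − 2·|QR|·|RP|·cos R = 681.01, so |PQ| ≈ 26.096.
Semiperimeter s = (13+19+26.096)/2 = 29.048.
Perimeter = 13 + 19 + 26.096 = 58.096.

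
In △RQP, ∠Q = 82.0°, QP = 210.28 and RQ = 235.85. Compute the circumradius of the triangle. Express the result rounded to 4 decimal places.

148.1029

By the law of cosines, PR² = RQ² + QP² − 2·RQ·QP·cos Q = 86038, so PR ≈ 293.32.
Area = ½·RQ·QP·sin Q ≈ 24556.
Circumradius = PR/(2 sin Q) ≈ 148.1.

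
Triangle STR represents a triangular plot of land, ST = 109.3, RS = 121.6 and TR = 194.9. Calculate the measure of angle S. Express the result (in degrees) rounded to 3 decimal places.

∠S ≈ 115.045°

By the law of cosines, cos S = (RS² + ST² − TR²) / (2·RS·ST) ≈ -0.42333, so ∠S ≈ 115.05°.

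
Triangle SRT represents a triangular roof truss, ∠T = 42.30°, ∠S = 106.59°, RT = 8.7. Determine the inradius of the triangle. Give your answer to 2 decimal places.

r ≈ 1.41

The third angle is ∠R = 180° − ∠T − ∠S = 31.11°.
Law of sines: TS = RT·sin R/sin S ≈ 4.6904.
Law of sines: SR = RT·sin T/sin S ≈ 6.1095.
Area = ½·RT·TS·sin T ≈ 13.732.
Semiperimeter s = (8.7+4.6904+6.1095)/2 = 9.75.
Inradius = area/s = 13.732/9.75 ≈ 1.4084.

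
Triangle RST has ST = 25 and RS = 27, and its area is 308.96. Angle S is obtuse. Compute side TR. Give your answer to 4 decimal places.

From area = ½·RS·ST·sin S, we get sin S = 2·area/(RS·ST) ≈ 0.91544.
Taking the obtuse solution, ∠S ≈ 113.73°.
Law of cosines then gives TR ≈ 43.558.

43.5583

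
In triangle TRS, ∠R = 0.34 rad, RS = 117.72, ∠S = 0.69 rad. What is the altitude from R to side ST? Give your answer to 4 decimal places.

74.9332

The third angle is ∠T = π − ∠R − ∠S = 2.112 rad.
Law of sines: ST = RS·sin R/sin T ≈ 45.793.
Law of sines: TR = RS·sin S/sin T ≈ 87.406.
Area = ½·RS·ST·sin S ≈ 1715.7.
The altitude from R has length 2·area/ST ≈ 74.933.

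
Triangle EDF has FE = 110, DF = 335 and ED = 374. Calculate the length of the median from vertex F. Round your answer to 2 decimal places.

Median from F: ½√(2·DF² + 2·FE² − ED²) ≈ 164.9.

m_F ≈ 164.90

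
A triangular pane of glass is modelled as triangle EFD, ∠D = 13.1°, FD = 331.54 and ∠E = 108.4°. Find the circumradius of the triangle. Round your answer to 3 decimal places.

174.701

The third angle is ∠F = 180° − ∠D − ∠E = 58.50°.
Law of sines: DE = FD·sin F/sin E ≈ 297.91.
Law of sines: EF = FD·sin D/sin E ≈ 79.193.
Circumradius = FD/(2 sin E) ≈ 174.7.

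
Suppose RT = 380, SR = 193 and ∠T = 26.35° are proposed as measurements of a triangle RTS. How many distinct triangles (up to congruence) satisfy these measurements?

RT·sin T = 380·sin(26.35°) ≈ 168.7.
Since RT sin T < SR < RT (168.7 < 193 < 380), two triangles exist.

2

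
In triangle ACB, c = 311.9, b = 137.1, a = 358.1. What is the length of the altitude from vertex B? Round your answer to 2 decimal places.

h_B ≈ 308.73

Semiperimeter s = (358.1 + 311.9 + 137.1)/2 = 403.55.
Heron's formula: area = √(403.55·45.45·91.65·266.45) ≈ 21164.
The altitude from B has length 2·area/b ≈ 308.73.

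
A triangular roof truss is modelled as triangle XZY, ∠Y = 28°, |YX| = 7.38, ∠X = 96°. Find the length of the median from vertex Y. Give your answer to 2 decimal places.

m_Y ≈ 7.88

The third angle is ∠Z = 180° − ∠Y − ∠X = 56.00°.
Law of sines: |ZY| = |YX|·sin X/sin Z ≈ 8.8531.
Law of sines: |XZ| = |YX|·sin Y/sin Z ≈ 4.1792.
Median from Y: ½√(2·|ZY|² + 2·|YX|² − |XZ|²) ≈ 7.8775.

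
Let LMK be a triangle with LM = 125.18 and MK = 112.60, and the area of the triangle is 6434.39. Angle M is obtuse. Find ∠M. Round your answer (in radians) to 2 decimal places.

From area = ½·LM·MK·sin M, we get sin M = 2·area/(LM·MK) ≈ 0.91299.
Taking the obtuse solution, ∠M ≈ 1.991 rad.

1.99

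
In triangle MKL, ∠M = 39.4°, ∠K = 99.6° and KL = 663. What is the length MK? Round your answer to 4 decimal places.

The third angle is ∠L = 180° − ∠M − ∠K = 41.00°.
Law of sines: MK = KL·sin L/sin M ≈ 685.28.

685.2784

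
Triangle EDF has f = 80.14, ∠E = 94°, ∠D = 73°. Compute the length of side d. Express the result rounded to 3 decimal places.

340.689

The third angle is ∠F = 180° − ∠E − ∠D = 13.00°.
Law of sines: d = f·sin D/sin F ≈ 340.69.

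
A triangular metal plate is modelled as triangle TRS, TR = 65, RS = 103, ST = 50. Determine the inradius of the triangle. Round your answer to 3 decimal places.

Semiperimeter s = (103 + 50 + 65)/2 = 109.
Heron's formula: area = √(109·6·59·44) ≈ 1303.
Inradius = area/s = 1303/109 ≈ 11.954.

r ≈ 11.954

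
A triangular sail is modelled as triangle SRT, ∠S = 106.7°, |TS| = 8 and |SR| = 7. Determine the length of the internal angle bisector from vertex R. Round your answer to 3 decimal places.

By the law of cosines, |RT|² = |TS|² + |SR|² − 2·|TS|·|SR|·cos S = 145.18, so |RT| ≈ 12.049.
Law of cosines again: cos R = (|SR|² + |RT|² − |TS|²)/(2·|SR|·|RT|) ≈ 0.77174, so ∠R ≈ 39.49°.
The bisector from R has length 2·|SR|·|RT|·cos(∠R/2)/(|SR|+|RT|) ≈ 8.3348.

t_R ≈ 8.335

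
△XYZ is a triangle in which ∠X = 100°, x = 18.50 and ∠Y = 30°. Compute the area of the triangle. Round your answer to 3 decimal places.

66.556

The third angle is ∠Z = 180° − ∠X − ∠Y = 50.00°.
Law of sines: y = x·sin Y/sin X ≈ 9.3927.
Law of sines: z = x·sin Z/sin X ≈ 14.39.
Area = ½·x·y·sin Z ≈ 66.556.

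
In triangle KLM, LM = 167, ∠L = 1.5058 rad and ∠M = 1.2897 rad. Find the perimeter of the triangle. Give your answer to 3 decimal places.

perimeter ≈ 1131.237

The third angle is ∠K = π − ∠L − ∠M = 0.3461 rad.
Law of sines: MK = LM·sin L/sin K ≈ 491.26.
Law of sines: KL = LM·sin M/sin K ≈ 472.98.
Semiperimeter s = (167+491.26+472.98)/2 = 565.62.
Perimeter = 167 + 491.26 + 472.98 = 1131.2.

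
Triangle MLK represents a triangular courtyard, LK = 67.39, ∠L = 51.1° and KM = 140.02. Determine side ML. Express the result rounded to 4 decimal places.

172.1454

Law of sines: sin M = LK·sin L/KM ≈ 0.37456.
Since KM ≥ LK, only the acute value applies: ∠M ≈ 22.00°.
Then ∠K = 180° − ∠L − ∠M ≈ 106.90°.
Law of sines gives ML = KM·sin K/sin L ≈ 172.15.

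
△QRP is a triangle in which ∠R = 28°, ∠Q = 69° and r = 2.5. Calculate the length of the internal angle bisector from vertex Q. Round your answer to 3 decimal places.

The third angle is ∠P = 180° − ∠Q − ∠R = 83.00°.
Law of sines: q = r·sin Q/sin R ≈ 4.9714.
Law of sines: p = r·sin P/sin R ≈ 5.2854.
The bisector from Q has length 2·r·p·cos(∠Q/2)/(r+p) ≈ 2.7974.

t_Q ≈ 2.797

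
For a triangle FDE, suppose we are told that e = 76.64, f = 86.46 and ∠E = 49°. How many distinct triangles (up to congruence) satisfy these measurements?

f·sin E = 86.46·sin(49°) ≈ 65.25.
Since f sin E < e < f (65.25 < 76.64 < 86.46), two triangles exist.

2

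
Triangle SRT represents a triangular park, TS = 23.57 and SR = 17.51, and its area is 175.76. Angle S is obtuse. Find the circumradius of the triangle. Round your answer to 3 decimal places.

21.122

From area = ½·TS·SR·sin S, we get sin S = 2·area/(TS·SR) ≈ 0.85173.
Taking the obtuse solution, ∠S ≈ 121.60°.
Law of cosines then gives RT ≈ 35.981.
Circumradius = RT/(2 sin S) ≈ 21.122.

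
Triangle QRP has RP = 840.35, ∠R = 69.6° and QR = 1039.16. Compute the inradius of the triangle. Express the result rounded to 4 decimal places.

By the law of cosines, PQ² = QR² + RP² − 2·QR·RP·cos R = 1.1773e+06, so PQ ≈ 1085.
Area = ½·QR·RP·sin R ≈ 4.0924e+05.
Semiperimeter s = (840.35+1085+1039.2)/2 = 1482.3.
Inradius = area/s = 4.0924e+05/1482.3 ≈ 276.09.

r ≈ 276.0946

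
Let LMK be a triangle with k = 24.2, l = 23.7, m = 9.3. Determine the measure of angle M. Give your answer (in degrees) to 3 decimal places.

∠M ≈ 22.359°

By the law of cosines, cos M = (k² + l² − m²) / (2·k·l) ≈ 0.92482, so ∠M ≈ 22.36°.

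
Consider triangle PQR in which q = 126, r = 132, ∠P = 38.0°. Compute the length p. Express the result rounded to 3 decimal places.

By the law of cosines, p² = q² + r² − 2·q·r·cos P = 7087.6, so p ≈ 84.188.

84.188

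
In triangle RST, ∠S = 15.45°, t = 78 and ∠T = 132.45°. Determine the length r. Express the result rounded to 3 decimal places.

56.174

The third angle is ∠R = 180° − ∠S − ∠T = 32.10°.
Law of sines: r = t·sin R/sin T ≈ 56.174.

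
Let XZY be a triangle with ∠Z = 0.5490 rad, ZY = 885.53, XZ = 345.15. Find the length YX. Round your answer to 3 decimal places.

By the law of cosines, YX² = XZ² + ZY² − 2·XZ·ZY·cos Z = 3.8184e+05, so YX ≈ 617.93.

617.932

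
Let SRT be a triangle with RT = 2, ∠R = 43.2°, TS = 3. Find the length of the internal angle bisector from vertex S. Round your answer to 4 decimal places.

Law of sines: sin S = RT·sin R/TS ≈ 0.45636.
Since TS ≥ RT, only the acute value applies: ∠S ≈ 27.15°.
Then ∠T = 180° − ∠R − ∠S ≈ 109.65°.
Law of sines gives SR = TS·sin T/sin R ≈ 4.1273.
The bisector from S has length 2·TS·SR·cos(∠S/2)/(TS+SR) ≈ 3.3774.

3.3774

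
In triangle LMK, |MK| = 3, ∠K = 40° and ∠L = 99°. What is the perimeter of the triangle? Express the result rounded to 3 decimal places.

perimeter ≈ 6.945

The third angle is ∠M = 180° − ∠K − ∠L = 41.00°.
Law of sines: |KL| = |MK|·sin M/sin L ≈ 1.9927.
Law of sines: |LM| = |MK|·sin K/sin L ≈ 1.9524.
Semiperimeter s = (3+1.9927+1.9524)/2 = 3.4726.
Perimeter = 3 + 1.9927 + 1.9524 = 6.9451.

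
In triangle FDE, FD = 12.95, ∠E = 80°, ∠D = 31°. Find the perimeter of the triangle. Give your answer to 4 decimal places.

The third angle is ∠F = 180° − ∠D − ∠E = 69.00°.
Law of sines: DE = FD·sin F/sin E ≈ 12.276.
Law of sines: EF = FD·sin D/sin E ≈ 6.7726.
Semiperimeter s = (12.276+6.7726+12.95)/2 = 16.
Perimeter = 12.276 + 6.7726 + 12.95 = 31.999.

perimeter ≈ 31.9990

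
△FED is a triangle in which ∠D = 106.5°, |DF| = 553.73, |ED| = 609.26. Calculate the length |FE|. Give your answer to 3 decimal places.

By the law of cosines, |FE|² = |ED|² + |DF|² − 2·|ED|·|DF|·cos D = 8.6945e+05, so |FE| ≈ 932.44.

932.442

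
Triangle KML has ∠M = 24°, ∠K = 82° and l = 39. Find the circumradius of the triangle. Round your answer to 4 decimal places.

R ≈ 20.2858

The third angle is ∠L = 180° − ∠K − ∠M = 74.00°.
Law of sines: k = l·sin K/sin L ≈ 40.177.
Law of sines: m = l·sin M/sin L ≈ 16.502.
Circumradius = l/(2 sin L) ≈ 20.286.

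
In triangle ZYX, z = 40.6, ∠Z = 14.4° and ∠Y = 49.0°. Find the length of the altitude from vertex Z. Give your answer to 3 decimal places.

The third angle is ∠X = 180° − ∠Z − ∠Y = 116.60°.
Law of sines: y = z·sin Y/sin Z ≈ 123.21.
Law of sines: x = z·sin X/sin Z ≈ 145.98.
Area = ½·z·y·sin X ≈ 2236.4.
The altitude from Z has length 2·area/z ≈ 110.17.

110.169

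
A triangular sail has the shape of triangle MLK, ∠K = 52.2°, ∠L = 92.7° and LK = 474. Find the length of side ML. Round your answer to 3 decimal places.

The third angle is ∠M = 180° − ∠L − ∠K = 35.10°.
Law of sines: ML = LK·sin K/sin M ≈ 651.36.

651.357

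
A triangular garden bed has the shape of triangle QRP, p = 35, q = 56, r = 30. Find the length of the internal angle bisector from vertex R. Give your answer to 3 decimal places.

41.797

By the law of cosines, cos R = (p² + q² − r²) / (2·p·q) ≈ 0.88291, so ∠R ≈ 28.00°.
The bisector from R has length 2·p·q·cos(∠R/2)/(p+q) ≈ 41.797.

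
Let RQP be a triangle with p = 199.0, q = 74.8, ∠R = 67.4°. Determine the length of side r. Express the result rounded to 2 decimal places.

By the law of cosines, r² = q² + p² − 2·q·p·cos R = 33755, so r ≈ 183.73.

183.73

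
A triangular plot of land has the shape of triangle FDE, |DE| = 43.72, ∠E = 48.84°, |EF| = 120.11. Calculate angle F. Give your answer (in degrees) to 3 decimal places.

By the law of cosines, |FD|² = |DE|² + |EF|² − 2·|DE|·|EF|·cos E = 9425.5, so |FD| ≈ 97.085.
Law of cosines again: cos F = (|EF|² + |FD|² − |DE|²)/(2·|EF|·|FD|) ≈ 0.94077, so ∠F ≈ 19.82°.

19.818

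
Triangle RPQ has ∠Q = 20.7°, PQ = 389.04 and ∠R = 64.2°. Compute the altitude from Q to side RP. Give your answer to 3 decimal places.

The third angle is ∠P = 180° − ∠Q − ∠R = 95.10°.
Law of sines: QR = PQ·sin P/sin R ≈ 430.4.
Law of sines: RP = PQ·sin Q/sin R ≈ 152.74.
Area = ½·PQ·QR·sin Q ≈ 29594.
The altitude from Q has length 2·area/RP ≈ 387.5.

h_Q ≈ 387.500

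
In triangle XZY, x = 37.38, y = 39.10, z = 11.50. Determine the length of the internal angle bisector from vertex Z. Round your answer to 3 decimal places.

t_Z ≈ 37.796

By the law of cosines, cos Z = (y² + x² − z²) / (2·y·x) ≈ 0.95577, so ∠Z ≈ 17.10°.
The bisector from Z has length 2·y·x·cos(∠Z/2)/(y+x) ≈ 37.796.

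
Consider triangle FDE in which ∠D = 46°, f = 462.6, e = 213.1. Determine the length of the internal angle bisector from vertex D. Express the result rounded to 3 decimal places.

By the law of cosines, d² = e² + f² − 2·e·f·cos D = 1.2245e+05, so d ≈ 349.93.
The bisector from D has length 2·e·f·cos(∠D/2)/(e+f) ≈ 268.59.

268.591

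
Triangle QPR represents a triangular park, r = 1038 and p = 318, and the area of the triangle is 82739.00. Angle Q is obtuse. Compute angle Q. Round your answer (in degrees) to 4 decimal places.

∠Q ≈ 149.9126°

From area = ½·p·r·sin Q, we get sin Q = 2·area/(p·r) ≈ 0.50132.
Taking the obtuse solution, ∠Q ≈ 149.91°.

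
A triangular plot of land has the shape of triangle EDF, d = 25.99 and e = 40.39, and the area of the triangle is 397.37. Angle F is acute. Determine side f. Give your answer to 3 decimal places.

From area = ½·e·d·sin F, we get sin F = 2·area/(e·d) ≈ 0.75709.
Taking the acute solution, ∠F ≈ 49.21°.
Law of cosines then gives f ≈ 30.581.

30.581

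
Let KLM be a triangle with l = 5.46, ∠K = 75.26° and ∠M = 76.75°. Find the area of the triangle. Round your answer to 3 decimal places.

The third angle is ∠L = 180° − ∠M − ∠K = 27.99°.
Law of sines: k = l·sin K/sin L ≈ 11.251.
Law of sines: m = l·sin M/sin L ≈ 11.324.
Area = ½·l·k·sin M ≈ 29.898.

29.898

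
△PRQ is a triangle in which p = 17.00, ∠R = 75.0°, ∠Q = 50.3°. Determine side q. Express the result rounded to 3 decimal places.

16.026

The third angle is ∠P = 180° − ∠R − ∠Q = 54.70°.
Law of sines: q = p·sin Q/sin P ≈ 16.026.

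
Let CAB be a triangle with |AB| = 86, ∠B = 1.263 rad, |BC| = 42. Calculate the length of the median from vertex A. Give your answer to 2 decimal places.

By the law of cosines, |CA|² = |AB|² + |BC|² − 2·|AB|·|BC|·cos B = 6971.4, so |CA| ≈ 83.495.
Median from A: ½√(2·|CA|² + 2·|AB|² − |BC|²) ≈ 82.114.

82.11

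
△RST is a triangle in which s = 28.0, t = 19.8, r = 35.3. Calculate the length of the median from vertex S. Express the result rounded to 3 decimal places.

Median from S: ½√(2·t² + 2·r² − s²) ≈ 24.961.

m_S ≈ 24.961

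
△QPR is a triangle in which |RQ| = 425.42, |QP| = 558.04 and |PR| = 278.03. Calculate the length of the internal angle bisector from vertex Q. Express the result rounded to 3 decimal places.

t_Q ≈ 467.362

By the law of cosines, cos Q = (|RQ|² + |QP|² − |PR|²) / (2·|RQ|·|QP|) ≈ 0.87424, so ∠Q ≈ 29.05°.
The bisector from Q has length 2·|RQ|·|QP|·cos(∠Q/2)/(|RQ|+|QP|) ≈ 467.36.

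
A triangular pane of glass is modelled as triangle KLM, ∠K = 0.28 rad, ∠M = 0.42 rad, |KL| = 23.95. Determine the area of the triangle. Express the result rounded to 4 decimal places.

The third angle is ∠L = π − ∠M − ∠K = 2.442 rad.
Law of sines: |LM| = |KL|·sin K/sin M ≈ 16.232.
Law of sines: |MK| = |KL|·sin L/sin M ≈ 37.838.
Area = ½·|KL|·|LM|·sin L ≈ 125.22.

area ≈ 125.2209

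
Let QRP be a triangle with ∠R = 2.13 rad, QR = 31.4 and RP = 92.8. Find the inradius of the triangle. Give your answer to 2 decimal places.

By the law of cosines, PQ² = QR² + RP² − 2·QR·RP·cos R = 12690, so PQ ≈ 112.65.
Area = ½·QR·RP·sin R ≈ 1235.
Semiperimeter s = (92.8+112.65+31.4)/2 = 118.42.
Inradius = area/s = 1235/118.42 ≈ 10.429.

10.43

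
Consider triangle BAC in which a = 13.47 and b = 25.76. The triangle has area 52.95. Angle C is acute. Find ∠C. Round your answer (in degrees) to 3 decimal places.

∠C ≈ 17.770°

From area = ½·b·a·sin C, we get sin C = 2·area/(b·a) ≈ 0.30520.
Taking the acute solution, ∠C ≈ 17.77°.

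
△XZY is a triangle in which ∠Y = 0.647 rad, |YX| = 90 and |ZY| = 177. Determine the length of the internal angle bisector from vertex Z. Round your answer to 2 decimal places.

By the law of cosines, |XZ|² = |ZY|² + |YX|² − 2·|ZY|·|YX|·cos Y = 14008, so |XZ| ≈ 118.36.
Law of cosines again: cos Z = (|XZ|² + |ZY|² − |YX|²)/(2·|XZ|·|ZY|) ≈ 0.88876, so ∠Z ≈ 0.476 rad.
The bisector from Z has length 2·|XZ|·|ZY|·cos(∠Z/2)/(|XZ|+|ZY|) ≈ 137.85.

t_Z ≈ 137.85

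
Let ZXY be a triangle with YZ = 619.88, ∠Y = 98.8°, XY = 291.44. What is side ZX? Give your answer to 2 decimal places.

724.20

By the law of cosines, ZX² = XY² + YZ² − 2·XY·YZ·cos Y = 5.2446e+05, so ZX ≈ 724.2.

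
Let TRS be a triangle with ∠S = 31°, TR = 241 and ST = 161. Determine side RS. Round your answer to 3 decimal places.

Law of sines: sin R = ST·sin S/TR ≈ 0.34407.
Since TR ≥ ST, only the acute value applies: ∠R ≈ 20.13°.
Then ∠T = 180° − ∠S − ∠R ≈ 128.87°.
Law of sines gives RS = TR·sin T/sin S ≈ 364.29.

364.289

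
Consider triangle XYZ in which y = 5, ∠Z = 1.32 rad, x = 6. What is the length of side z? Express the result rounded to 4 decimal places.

6.7904

By the law of cosines, z² = x² + y² − 2·x·y·cos Z = 46.109, so z ≈ 6.7904.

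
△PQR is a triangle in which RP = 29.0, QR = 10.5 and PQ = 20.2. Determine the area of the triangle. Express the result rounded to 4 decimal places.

68.8313

Semiperimeter s = (10.5 + 29 + 20.2)/2 = 29.85.
Heron's formula: area = √(29.85·19.35·0.85·9.65) ≈ 68.831.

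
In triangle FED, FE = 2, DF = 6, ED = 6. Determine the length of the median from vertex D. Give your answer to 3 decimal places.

Median from D: ½√(2·ED² + 2·DF² − FE²) ≈ 5.9161.

5.916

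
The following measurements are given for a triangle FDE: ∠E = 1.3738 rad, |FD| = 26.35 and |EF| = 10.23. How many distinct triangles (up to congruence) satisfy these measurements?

|EF|·sin E = 10.23·sin(1.3738 rad) ≈ 10.03.
Since |FD| ≥ |EF|, exactly one triangle exists.

1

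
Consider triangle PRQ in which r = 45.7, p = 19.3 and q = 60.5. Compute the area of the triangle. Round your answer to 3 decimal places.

Semiperimeter s = (19.3 + 45.7 + 60.5)/2 = 62.75.
Heron's formula: area = √(62.75·43.45·17.05·2.25) ≈ 323.41.

323.411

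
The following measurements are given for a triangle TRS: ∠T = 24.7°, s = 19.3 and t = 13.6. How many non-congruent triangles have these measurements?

2

s·sin T = 19.3·sin(24.7°) ≈ 8.065.
Since s sin T < t < s (8.065 < 13.6 < 19.3), two triangles exist.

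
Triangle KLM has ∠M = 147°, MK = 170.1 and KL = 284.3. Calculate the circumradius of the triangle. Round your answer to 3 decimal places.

Law of sines: sin L = MK·sin M/KL ≈ 0.32586.
Since KL ≥ MK, only the acute value applies: ∠L ≈ 19.02°.
Then ∠K = 180° − ∠M − ∠L ≈ 13.98°.
Law of sines gives LM = KL·sin K/sin M ≈ 126.12.
Circumradius = KL/(2 sin M) ≈ 261.

R ≈ 260.999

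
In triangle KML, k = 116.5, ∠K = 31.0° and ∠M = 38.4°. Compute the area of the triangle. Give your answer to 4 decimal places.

The third angle is ∠L = 180° − ∠K − ∠M = 110.60°.
Law of sines: m = k·sin M/sin K ≈ 140.5.
Law of sines: l = k·sin L/sin K ≈ 211.73.
Area = ½·k·m·sin L ≈ 7660.9.

7660.9200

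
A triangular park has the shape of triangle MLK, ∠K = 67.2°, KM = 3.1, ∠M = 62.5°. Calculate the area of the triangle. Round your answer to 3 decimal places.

The third angle is ∠L = 180° − ∠K − ∠M = 50.30°.
Law of sines: LK = KM·sin M/sin L ≈ 3.5739.
Law of sines: ML = KM·sin K/sin L ≈ 3.7143.
Area = ½·KM·LK·sin K ≈ 5.1067.

area ≈ 5.107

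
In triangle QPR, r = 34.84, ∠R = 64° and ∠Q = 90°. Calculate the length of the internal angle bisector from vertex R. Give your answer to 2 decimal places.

20.04

The third angle is ∠P = 180° − ∠R − ∠Q = 26.00°.
Law of sines: q = r·sin Q/sin R ≈ 38.763.
Law of sines: p = r·sin P/sin R ≈ 16.993.
The bisector from R has length 2·q·p·cos(∠R/2)/(q+p) ≈ 20.037.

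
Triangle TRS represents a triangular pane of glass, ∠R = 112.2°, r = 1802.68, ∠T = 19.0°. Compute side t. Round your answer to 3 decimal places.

The third angle is ∠S = 180° − ∠T − ∠R = 48.80°.
Law of sines: t = r·sin T/sin R ≈ 633.88.

633.885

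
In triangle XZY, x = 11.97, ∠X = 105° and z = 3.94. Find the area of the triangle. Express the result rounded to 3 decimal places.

area ≈ 19.655

Law of sines: sin Z = z·sin X/x ≈ 0.31794.
Since x ≥ z, only the acute value applies: ∠Z ≈ 18.54°.
Then ∠Y = 180° − ∠X − ∠Z ≈ 56.46°.
Law of sines gives y = x·sin Y/sin X ≈ 10.329.
Area = ½·x·z·sin Y ≈ 19.655.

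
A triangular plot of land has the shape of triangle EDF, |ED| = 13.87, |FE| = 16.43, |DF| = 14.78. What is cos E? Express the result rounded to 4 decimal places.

cos E ≈ 0.5351

By the law of cosines, cos E = (|FE|² + |ED|² − |DF|²) / (2·|FE|·|ED|) ≈ 0.53508, so ∠E ≈ 57.65°.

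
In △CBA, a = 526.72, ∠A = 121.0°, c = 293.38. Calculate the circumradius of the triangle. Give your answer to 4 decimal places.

Law of sines: sin C = c·sin A/a ≈ 0.47744.
Since a ≥ c, only the acute value applies: ∠C ≈ 28.52°.
Then ∠B = 180° − ∠A − ∠C ≈ 30.48°.
Law of sines gives b = a·sin B/sin A ≈ 311.71.
Circumradius = a/(2 sin A) ≈ 307.24.

R ≈ 307.2446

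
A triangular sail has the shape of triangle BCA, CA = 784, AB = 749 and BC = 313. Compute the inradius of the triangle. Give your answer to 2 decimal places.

Semiperimeter s = (784 + 749 + 313)/2 = 923.
Heron's formula: area = √(923·139·174·610) ≈ 1.1669e+05.
Inradius = area/s = 1.1669e+05/923 ≈ 126.43.

r ≈ 126.43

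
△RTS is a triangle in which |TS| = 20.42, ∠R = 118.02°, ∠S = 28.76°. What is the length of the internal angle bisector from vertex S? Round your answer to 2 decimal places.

The third angle is ∠T = 180° − ∠S − ∠R = 33.22°.
Law of sines: |SR| = |TS|·sin T/sin R ≈ 12.673.
Law of sines: |RT| = |TS|·sin S/sin R ≈ 11.129.
The bisector from S has length 2·|TS|·|SR|·cos(∠S/2)/(|TS|+|SR|) ≈ 15.149.

15.15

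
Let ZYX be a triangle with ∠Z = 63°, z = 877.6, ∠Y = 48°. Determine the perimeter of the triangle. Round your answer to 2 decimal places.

perimeter ≈ 2529.10

The third angle is ∠X = 180° − ∠Z − ∠Y = 69.00°.
Law of sines: y = z·sin Y/sin Z ≈ 731.96.
Law of sines: x = z·sin X/sin Z ≈ 919.53.
Semiperimeter s = (877.6+731.96+919.53)/2 = 1264.5.
Perimeter = 877.6 + 731.96 + 919.53 = 2529.1.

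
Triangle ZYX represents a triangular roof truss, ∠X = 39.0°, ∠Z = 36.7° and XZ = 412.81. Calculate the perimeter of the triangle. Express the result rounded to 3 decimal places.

The third angle is ∠Y = 180° − ∠X − ∠Z = 104.30°.
Law of sines: YX = XZ·sin Z/sin Y ≈ 254.59.
Law of sines: ZY = XZ·sin X/sin Y ≈ 268.1.
Semiperimeter s = (254.59+412.81+268.1)/2 = 467.75.
Perimeter = 254.59 + 412.81 + 268.1 = 935.5.

935.501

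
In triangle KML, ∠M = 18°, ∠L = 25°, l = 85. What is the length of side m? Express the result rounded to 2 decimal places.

62.15

The third angle is ∠K = 180° − ∠M − ∠L = 137.00°.
Law of sines: m = l·sin M/sin L ≈ 62.152.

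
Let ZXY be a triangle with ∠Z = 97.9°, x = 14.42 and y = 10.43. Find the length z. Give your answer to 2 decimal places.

18.92

By the law of cosines, z² = x² + y² − 2·x·y·cos Z = 358.06, so z ≈ 18.923.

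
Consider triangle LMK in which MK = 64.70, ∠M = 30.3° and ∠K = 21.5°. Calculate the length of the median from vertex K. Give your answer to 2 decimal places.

The third angle is ∠L = 180° − ∠M − ∠K = 128.20°.
Law of sines: KL = MK·sin M/sin L ≈ 41.538.
Law of sines: LM = MK·sin K/sin L ≈ 30.174.
Median from K: ½√(2·MK² + 2·KL² − LM²) ≈ 52.231.

52.23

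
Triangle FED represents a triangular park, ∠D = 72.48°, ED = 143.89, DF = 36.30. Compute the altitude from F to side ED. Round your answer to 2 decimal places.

By the law of cosines, FE² = ED² + DF² − 2·ED·DF·cos D = 18877, so FE ≈ 137.39.
Area = ½·ED·DF·sin D ≈ 2490.5.
The altitude from F has length 2·area/ED ≈ 34.616.

h_F ≈ 34.62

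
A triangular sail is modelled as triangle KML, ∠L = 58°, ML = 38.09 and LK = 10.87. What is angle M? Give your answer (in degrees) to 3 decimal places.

By the law of cosines, KM² = ML² + LK² − 2·ML·LK·cos L = 1130.2, so KM ≈ 33.618.
Law of cosines again: cos M = (KM² + ML² − LK²)/(2·KM·ML) ≈ 0.96167, so ∠M ≈ 15.91°.

∠M ≈ 15.915°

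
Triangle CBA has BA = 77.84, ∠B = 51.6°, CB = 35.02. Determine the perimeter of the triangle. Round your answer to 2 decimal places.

By the law of cosines, AC² = CB² + BA² − 2·CB·BA·cos B = 3899, so AC ≈ 62.442.
Semiperimeter s = (77.84+62.442+35.02)/2 = 87.651.
Perimeter = 77.84 + 62.442 + 35.02 = 175.3.

perimeter ≈ 175.30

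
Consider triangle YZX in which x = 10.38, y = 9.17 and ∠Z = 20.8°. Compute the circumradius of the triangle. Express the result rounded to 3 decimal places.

By the law of cosines, z² = x² + y² − 2·x·y·cos Z = 13.871, so z ≈ 3.7244.
Area = ½·x·y·sin Z ≈ 16.9.
Circumradius = z/(2 sin Z) ≈ 5.2441.

5.244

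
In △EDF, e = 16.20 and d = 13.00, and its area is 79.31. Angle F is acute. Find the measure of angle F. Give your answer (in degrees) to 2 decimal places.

From area = ½·e·d·sin F, we get sin F = 2·area/(e·d) ≈ 0.75318.
Taking the acute solution, ∠F ≈ 48.87°.

48.87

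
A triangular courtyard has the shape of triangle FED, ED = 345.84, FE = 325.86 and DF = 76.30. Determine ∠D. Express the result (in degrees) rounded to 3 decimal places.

68.617

By the law of cosines, cos D = (ED² + DF² − FE²) / (2·ED·DF) ≈ 0.36461, so ∠D ≈ 68.62°.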